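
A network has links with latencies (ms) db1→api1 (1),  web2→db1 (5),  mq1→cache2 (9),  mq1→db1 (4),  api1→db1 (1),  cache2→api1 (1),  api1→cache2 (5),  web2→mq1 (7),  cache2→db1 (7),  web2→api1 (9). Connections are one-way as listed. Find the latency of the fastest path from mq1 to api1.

5

Routes from mq1 to api1:
mq1 → db1 → api1: 4 + 1 = 5
mq1 → cache2 → db1 → api1: 9 + 7 + 1 = 17
mq1 → cache2 → api1: 9 + 1 = 10
Shortest: 5 ms.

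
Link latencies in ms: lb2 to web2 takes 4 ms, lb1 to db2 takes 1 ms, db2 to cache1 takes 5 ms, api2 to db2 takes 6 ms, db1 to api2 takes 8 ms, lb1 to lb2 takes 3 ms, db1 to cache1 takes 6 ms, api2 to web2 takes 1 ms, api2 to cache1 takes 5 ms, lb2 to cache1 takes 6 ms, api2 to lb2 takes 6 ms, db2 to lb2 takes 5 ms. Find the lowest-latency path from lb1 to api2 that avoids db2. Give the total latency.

8

Checking several routes:
lb1 -> lb2 -> api2: 3 + 6 = 9
lb1 -> lb2 -> web2 -> api2: 3 + 4 + 1 = 8
lb1 -> lb2 -> cache1 -> api2: 3 + 6 + 5 = 14
Shortest: 8 ms.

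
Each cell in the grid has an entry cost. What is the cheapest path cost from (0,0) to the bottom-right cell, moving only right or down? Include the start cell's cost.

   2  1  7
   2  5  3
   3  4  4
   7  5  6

Path (0,0) (0,1) (1,1) (1,2) (2,2) (3,2): 2 + 1 + 5 + 3 + 4 + 6 = 21.
(Top row then right column would cost 23.)

21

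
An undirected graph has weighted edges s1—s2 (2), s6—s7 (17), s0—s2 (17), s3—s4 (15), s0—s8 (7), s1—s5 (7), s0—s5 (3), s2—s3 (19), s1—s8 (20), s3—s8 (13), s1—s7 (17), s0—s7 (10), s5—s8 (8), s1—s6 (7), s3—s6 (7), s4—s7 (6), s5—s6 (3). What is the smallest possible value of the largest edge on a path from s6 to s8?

7

A few of the s6→s8 routes:
s6 → s1 → s5 → s0 → s8: max(7, 7, 3, 7) = 7
s6 → s3 → s4 → s7 → s0 → s5 → s8: max(7, 15, 6, 10, 3, 8) = 15
s6 → s1 → s5 → s8: max(7, 7, 8) = 8
s6 → s5 → s8: max(3, 8) = 8
s6 → s5 → s0 → s8: max(3, 3, 7) = 7
s6 → s3 → s8: max(7, 13) = 13
The minimum achievable maximum is 7.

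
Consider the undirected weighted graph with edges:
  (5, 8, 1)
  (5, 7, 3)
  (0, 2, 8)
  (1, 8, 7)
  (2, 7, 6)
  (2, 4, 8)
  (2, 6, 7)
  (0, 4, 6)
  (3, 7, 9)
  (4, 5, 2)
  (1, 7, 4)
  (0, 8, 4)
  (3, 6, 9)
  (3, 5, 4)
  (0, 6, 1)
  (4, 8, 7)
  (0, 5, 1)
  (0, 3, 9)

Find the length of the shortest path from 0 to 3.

A few of the 0→3 routes:
0 → 6 → 3: 1 + 9 = 10
0 → 4 → 5 → 3: 6 + 2 + 4 = 12
0 → 3: 9
0 → 8 → 5 → 3: 4 + 1 + 4 = 9
0 → 5 → 3: 1 + 4 = 5
Shortest: 5.

5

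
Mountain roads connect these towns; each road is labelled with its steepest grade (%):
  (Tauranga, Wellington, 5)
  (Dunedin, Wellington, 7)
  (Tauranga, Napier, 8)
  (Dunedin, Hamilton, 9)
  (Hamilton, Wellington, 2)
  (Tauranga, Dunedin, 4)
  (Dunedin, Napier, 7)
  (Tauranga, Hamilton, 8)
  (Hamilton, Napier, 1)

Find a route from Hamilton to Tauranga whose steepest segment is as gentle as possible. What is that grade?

A few of the Hamilton→Tauranga routes:
Hamilton → Napier → Dunedin → Tauranga: max(1, 7, 4) = 7
Hamilton → Wellington → Tauranga: max(2, 5) = 5
Hamilton → Napier → Dunedin → Wellington → Tauranga: max(1, 7, 7, 5) = 7
Hamilton → Wellington → Dunedin → Tauranga: max(2, 7, 4) = 7
Smallest bottleneck: 5%.

5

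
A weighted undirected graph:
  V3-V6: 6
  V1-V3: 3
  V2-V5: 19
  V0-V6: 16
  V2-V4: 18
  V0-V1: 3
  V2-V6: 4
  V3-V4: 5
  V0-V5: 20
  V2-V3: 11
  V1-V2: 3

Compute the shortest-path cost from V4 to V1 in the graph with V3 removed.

Routes from V4 to V1 avoiding V3:
V4 - V2 - V6 - V0 - V1: 18 + 4 + 16 + 3 = 41
V4 - V2 - V1: 18 + 3 = 21
V4 - V2 - V5 - V0 - V1: 18 + 19 + 20 + 3 = 60
Shortest: 21.

21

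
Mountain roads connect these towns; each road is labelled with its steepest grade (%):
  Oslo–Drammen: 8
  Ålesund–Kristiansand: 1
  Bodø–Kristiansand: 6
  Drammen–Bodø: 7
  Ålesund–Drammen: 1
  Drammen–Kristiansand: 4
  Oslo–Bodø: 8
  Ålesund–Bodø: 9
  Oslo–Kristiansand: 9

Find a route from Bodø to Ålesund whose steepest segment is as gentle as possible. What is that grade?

Checking several routes:
Bodø → Kristiansand → Ålesund: max(6, 1) = 6
Bodø → Kristiansand → Drammen → Ålesund: max(6, 4, 1) = 6
Bodø → Drammen → Kristiansand → Ålesund: max(7, 4, 1) = 7
The minimum achievable maximum is 6%.

6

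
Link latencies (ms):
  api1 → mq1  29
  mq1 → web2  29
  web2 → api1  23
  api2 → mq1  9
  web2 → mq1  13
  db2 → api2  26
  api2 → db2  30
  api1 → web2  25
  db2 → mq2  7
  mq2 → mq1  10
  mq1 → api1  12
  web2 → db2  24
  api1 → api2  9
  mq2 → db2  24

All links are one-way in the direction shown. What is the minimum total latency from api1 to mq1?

18

A few of the api1→mq1 routes:
api1-web2-mq1: 25 + 13 = 38
api1-mq1: 29
api1-api2-db2-mq2-mq1: 9 + 30 + 7 + 10 = 56
api1-web2-db2-mq2-mq1: 25 + 24 + 7 + 10 = 66
api1-api2-mq1: 9 + 9 = 18
Shortest: 18 ms.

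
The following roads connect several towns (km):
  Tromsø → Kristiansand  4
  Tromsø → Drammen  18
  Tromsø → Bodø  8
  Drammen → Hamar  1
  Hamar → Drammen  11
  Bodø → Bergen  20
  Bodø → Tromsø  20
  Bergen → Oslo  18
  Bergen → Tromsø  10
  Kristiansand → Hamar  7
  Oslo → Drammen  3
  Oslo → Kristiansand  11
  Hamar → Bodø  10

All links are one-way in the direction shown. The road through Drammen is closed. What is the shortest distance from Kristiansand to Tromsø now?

Paths from Kristiansand to Tromsø avoiding Drammen:
Kristiansand -> Hamar -> Bodø -> Tromsø: 7 + 10 + 20 = 37
Kristiansand -> Hamar -> Bodø -> Bergen -> Tromsø: 7 + 10 + 20 + 10 = 47
Shortest: 37 km.

37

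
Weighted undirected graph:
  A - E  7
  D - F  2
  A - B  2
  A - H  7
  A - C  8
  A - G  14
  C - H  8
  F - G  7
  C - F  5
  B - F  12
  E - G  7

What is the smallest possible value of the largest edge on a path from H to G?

7

A few of the H→G routes:
H -> C -> A -> E -> G: max(8, 8, 7, 7) = 8
H -> C -> A -> B -> F -> G: max(8, 8, 2, 12, 7) = 12
H -> C -> F -> G: max(8, 5, 7) = 8
H -> A -> C -> F -> G: max(7, 8, 5, 7) = 8
H -> A -> E -> G: max(7, 7, 7) = 7
Smallest bottleneck: 7.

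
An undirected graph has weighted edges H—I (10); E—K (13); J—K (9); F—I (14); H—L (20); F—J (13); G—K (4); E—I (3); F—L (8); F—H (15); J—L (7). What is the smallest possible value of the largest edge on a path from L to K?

9

Some routes from L to K:
L-F-J-K: max(8, 13, 9) = 13
L-J-K: max(7, 9) = 9
L-F-I-E-K: max(8, 14, 3, 13) = 14
L-J-F-I-E-K: max(7, 13, 14, 3, 13) = 14
The minimum achievable maximum is 9.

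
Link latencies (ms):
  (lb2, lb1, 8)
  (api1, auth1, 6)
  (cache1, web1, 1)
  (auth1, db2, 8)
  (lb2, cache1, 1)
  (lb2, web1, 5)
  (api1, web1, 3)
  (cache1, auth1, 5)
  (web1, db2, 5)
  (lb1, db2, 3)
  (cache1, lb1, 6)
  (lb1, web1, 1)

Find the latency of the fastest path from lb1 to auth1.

7

A few of the lb1→auth1 routes:
lb1 → web1 → api1 → auth1: 1 + 3 + 6 = 10
lb1 → web1 → cache1 → auth1: 1 + 1 + 5 = 7
lb1 → cache1 → auth1: 6 + 5 = 11
lb1 → db2 → auth1: 3 + 8 = 11
Best route has total 7 ms.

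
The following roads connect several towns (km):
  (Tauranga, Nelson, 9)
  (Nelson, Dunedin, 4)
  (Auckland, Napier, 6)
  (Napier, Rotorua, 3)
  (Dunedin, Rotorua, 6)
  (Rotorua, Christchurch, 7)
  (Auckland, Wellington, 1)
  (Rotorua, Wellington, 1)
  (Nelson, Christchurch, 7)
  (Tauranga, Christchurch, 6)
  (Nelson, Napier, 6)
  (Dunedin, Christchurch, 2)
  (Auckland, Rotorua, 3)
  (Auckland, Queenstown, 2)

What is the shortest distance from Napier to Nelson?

6

Some routes from Napier to Nelson:
Napier - Rotorua - Dunedin - Christchurch - Nelson: 3 + 6 + 2 + 7 = 18
Napier - Rotorua - Christchurch - Dunedin - Nelson: 3 + 7 + 2 + 4 = 16
Napier - Rotorua - Dunedin - Nelson: 3 + 6 + 4 = 13
Napier - Nelson: 6
Napier - Rotorua - Christchurch - Nelson: 3 + 7 + 7 = 17
Best route has total 6 km.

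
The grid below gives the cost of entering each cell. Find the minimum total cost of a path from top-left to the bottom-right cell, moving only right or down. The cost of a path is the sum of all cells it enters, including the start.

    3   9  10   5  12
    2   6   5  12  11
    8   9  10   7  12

45

Path [0,0] → [1,0] → [1,1] → [1,2] → [2,2] → [2,3] → [2,4]: 3 + 2 + 6 + 5 + 10 + 7 + 12 = 45.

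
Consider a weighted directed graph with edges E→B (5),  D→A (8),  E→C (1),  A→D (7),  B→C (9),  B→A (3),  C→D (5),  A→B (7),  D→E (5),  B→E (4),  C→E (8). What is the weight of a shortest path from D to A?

8

Routes from D to A:
D -> A: 8
D -> E -> B -> A: 5 + 5 + 3 = 13
Best route has total 8.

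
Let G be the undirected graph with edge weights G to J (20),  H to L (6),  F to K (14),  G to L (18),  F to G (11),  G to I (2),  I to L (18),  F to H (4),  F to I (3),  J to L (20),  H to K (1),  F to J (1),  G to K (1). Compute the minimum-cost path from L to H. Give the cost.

6

Checking several routes:
L - I - F - H: 18 + 3 + 4 = 25
L - I - G - K - H: 18 + 2 + 1 + 1 = 22
L - G - K - H: 18 + 1 + 1 = 20
L - J - F - H: 20 + 1 + 4 = 25
L - H: 6
Shortest: 6.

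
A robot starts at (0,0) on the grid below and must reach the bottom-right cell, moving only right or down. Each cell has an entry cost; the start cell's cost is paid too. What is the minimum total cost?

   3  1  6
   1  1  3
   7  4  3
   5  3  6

17

Path r0c0→r0c1→r1c1→r1c2→r2c2→r3c2: 3 + 1 + 1 + 3 + 3 + 6 = 17.
For comparison, the top-then-right route costs 22.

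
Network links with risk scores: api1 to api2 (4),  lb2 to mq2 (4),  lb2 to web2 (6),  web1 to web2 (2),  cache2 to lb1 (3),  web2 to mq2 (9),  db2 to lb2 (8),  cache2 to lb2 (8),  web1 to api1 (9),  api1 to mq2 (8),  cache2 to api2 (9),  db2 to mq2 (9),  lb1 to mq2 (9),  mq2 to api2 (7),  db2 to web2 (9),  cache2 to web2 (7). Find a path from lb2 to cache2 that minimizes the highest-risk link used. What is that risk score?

Comparing a few candidate routes:
lb2→cache2: max(8) = 8
lb2→web2→cache2: max(6, 7) = 7
lb2→db2→mq2→api1→api2→cache2: max(8, 9, 8, 4, 9) = 9
lb2→db2→mq2→api1→web1→web2→cache2: max(8, 9, 8, 9, 2, 7) = 9
lb2→db2→mq2→web2→cache2: max(8, 9, 9, 7) = 9
Best route has worst link 7.

7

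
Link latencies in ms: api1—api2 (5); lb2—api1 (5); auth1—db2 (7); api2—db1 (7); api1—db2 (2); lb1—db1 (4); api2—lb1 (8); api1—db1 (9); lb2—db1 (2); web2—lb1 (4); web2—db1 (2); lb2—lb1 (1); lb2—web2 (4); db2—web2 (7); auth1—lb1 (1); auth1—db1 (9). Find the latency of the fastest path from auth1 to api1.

Some routes from auth1 to api1:
auth1 -> lb1 -> lb2 -> api1: 1 + 1 + 5 = 7
auth1 -> db2 -> api1: 7 + 2 = 9
auth1 -> lb1 -> db1 -> lb2 -> api1: 1 + 4 + 2 + 5 = 12
The minimum is 7 ms.

7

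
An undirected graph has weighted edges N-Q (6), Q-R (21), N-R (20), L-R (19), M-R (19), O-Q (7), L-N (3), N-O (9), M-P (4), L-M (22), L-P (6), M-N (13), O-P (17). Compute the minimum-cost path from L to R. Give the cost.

Checking several routes:
L -> N -> Q -> R: 3 + 6 + 21 = 30
L -> R: 19
L -> P -> M -> R: 6 + 4 + 19 = 29
L -> N -> R: 3 + 20 = 23
The minimum is 19.

19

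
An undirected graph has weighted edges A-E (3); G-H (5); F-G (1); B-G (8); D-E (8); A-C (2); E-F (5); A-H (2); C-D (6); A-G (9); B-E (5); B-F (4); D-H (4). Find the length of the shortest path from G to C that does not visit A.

15

Routes from G to C avoiding A:
G → F → B → E → D → C: 1 + 4 + 5 + 8 + 6 = 24
G → B → F → E → D → C: 8 + 4 + 5 + 8 + 6 = 31
G → F → E → D → C: 1 + 5 + 8 + 6 = 20
G → B → E → D → C: 8 + 5 + 8 + 6 = 27
G → H → D → C: 5 + 4 + 6 = 15
Shortest: 15.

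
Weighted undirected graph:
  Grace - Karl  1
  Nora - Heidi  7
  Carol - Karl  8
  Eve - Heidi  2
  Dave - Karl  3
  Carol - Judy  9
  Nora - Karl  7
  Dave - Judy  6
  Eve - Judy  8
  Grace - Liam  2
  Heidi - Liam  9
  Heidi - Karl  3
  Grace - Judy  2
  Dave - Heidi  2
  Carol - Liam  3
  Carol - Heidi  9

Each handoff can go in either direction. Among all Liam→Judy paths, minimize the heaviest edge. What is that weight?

Checking several routes:
Liam-Grace-Judy: max(2, 2) = 2
Liam-Grace-Karl-Dave-Judy: max(2, 1, 3, 6) = 6
Liam-Grace-Karl-Heidi-Dave-Judy: max(2, 1, 3, 2, 6) = 6
Smallest bottleneck: 2.

2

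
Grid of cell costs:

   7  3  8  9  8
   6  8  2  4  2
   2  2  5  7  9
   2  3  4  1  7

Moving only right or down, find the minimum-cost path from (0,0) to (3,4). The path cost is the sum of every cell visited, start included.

32

Best path: (0,0) (1,0) (2,0) (2,1) (3,1) (3,2) (3,3) (3,4)
Cost: 7 + 6 + 2 + 2 + 3 + 4 + 1 + 7 = 32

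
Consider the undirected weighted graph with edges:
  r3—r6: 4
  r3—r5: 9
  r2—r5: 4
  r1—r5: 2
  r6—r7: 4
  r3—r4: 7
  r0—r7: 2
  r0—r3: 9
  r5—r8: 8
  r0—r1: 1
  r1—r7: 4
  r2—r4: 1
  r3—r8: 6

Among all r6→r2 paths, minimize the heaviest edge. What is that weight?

A few of the r6→r2 routes:
r6→r7→r0→r1→r5→r2: max(4, 2, 1, 2, 4) = 4
r6→r3→r4→r2: max(4, 7, 1) = 7
r6→r7→r1→r5→r2: max(4, 4, 2, 4) = 4
The minimum achievable maximum is 4.

4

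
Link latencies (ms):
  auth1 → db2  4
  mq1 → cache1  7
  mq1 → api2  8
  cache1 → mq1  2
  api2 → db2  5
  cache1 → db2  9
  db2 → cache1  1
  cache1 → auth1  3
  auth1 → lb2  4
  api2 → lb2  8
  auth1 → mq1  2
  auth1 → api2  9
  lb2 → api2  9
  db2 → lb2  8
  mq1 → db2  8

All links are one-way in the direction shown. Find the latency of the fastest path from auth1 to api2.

9

A few of the auth1→api2 routes:
auth1→api2: 9
auth1→mq1→api2: 2 + 8 = 10
auth1→lb2→api2: 4 + 9 = 13
Best route has total 9 ms.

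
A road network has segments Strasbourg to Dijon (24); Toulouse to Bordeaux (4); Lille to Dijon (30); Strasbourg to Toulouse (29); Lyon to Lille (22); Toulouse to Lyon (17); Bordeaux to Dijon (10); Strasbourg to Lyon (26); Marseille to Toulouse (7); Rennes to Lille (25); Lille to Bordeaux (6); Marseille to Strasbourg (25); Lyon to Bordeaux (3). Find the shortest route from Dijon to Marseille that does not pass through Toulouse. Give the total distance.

49

Candidate routes:
Dijon-Bordeaux-Lyon-Strasbourg-Marseille: 10 + 3 + 26 + 25 = 64
Dijon-Strasbourg-Marseille: 24 + 25 = 49
Dijon-Bordeaux-Lille-Lyon-Strasbourg-Marseille: 10 + 6 + 22 + 26 + 25 = 89
Dijon-Lille-Bordeaux-Lyon-Strasbourg-Marseille: 30 + 6 + 3 + 26 + 25 = 90
Dijon-Lille-Lyon-Strasbourg-Marseille: 30 + 22 + 26 + 25 = 103
Shortest: 49 mi.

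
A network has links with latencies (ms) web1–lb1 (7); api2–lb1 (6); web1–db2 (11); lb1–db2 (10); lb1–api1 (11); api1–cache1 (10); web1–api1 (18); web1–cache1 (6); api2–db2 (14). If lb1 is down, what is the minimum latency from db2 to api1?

27

Routes from db2 to api1 avoiding lb1:
db2 → web1 → api1: 11 + 18 = 29
db2 → web1 → cache1 → api1: 11 + 6 + 10 = 27
Shortest: 27 ms.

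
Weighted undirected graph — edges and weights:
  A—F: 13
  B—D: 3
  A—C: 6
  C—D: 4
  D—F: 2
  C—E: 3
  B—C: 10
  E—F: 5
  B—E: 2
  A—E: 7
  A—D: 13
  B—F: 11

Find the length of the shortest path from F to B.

Checking several routes:
F-E-B: 5 + 2 = 7
F-B: 11
F-D-C-B: 2 + 4 + 10 = 16
F-D-C-E-B: 2 + 4 + 3 + 2 = 11
F-E-C-D-B: 5 + 3 + 4 + 3 = 15
F-D-B: 2 + 3 = 5
Shortest: 5.

5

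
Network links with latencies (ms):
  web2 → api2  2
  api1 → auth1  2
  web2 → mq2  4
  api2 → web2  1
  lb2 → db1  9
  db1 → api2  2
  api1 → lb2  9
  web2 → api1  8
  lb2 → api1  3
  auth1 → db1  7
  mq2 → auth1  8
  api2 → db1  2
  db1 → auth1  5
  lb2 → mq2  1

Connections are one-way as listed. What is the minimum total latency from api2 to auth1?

7

Comparing a few candidate routes:
api2-web2-api1-lb2-mq2-auth1: 1 + 8 + 9 + 1 + 8 = 27
api2-web2-mq2-auth1: 1 + 4 + 8 = 13
api2-db1-auth1: 2 + 5 = 7
api2-web2-api1-auth1: 1 + 8 + 2 = 11
Best route has total 7 ms.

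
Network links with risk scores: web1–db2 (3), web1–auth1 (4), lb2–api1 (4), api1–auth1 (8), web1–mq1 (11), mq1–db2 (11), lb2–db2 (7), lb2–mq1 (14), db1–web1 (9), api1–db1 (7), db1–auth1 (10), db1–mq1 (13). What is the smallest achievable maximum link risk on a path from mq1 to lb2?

11

Comparing a few candidate routes:
mq1-db2-web1-auth1-api1-lb2: max(11, 3, 4, 8, 4) = 11
mq1-db2-web1-db1-auth1-api1-lb2: max(11, 3, 9, 10, 8, 4) = 11
mq1-db2-web1-auth1-db1-api1-lb2: max(11, 3, 4, 10, 7, 4) = 11
mq1-db2-web1-db1-api1-lb2: max(11, 3, 9, 7, 4) = 11
The minimum achievable maximum is 11.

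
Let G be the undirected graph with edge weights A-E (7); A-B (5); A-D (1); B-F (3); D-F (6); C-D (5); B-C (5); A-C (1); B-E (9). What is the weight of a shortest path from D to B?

A few of the D→B routes:
D → F → B: 6 + 3 = 9
D → A → B: 1 + 5 = 6
D → A → C → B: 1 + 1 + 5 = 7
Shortest: 6.

6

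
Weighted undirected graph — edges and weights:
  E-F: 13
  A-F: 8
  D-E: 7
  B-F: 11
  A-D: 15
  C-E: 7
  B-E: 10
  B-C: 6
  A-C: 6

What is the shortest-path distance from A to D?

Some routes from A to D:
A -> C -> E -> D: 6 + 7 + 7 = 20
A -> F -> E -> D: 8 + 13 + 7 = 28
A -> F -> B -> C -> E -> D: 8 + 11 + 6 + 7 + 7 = 39
A -> F -> B -> E -> D: 8 + 11 + 10 + 7 = 36
A -> D: 15
A -> C -> B -> E -> D: 6 + 6 + 10 + 7 = 29
The minimum is 15.

15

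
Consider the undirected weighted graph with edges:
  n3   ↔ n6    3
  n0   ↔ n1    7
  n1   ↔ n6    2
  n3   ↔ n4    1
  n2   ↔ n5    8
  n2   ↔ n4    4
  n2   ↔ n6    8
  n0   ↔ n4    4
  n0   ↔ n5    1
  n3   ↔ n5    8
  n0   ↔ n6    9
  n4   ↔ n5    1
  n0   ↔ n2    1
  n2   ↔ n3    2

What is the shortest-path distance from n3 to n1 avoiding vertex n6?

10

Comparing a few candidate routes:
n3 → n4 → n5 → n0 → n1: 1 + 1 + 1 + 7 = 10
n3 → n2 → n0 → n1: 2 + 1 + 7 = 10
n3 → n4 → n0 → n1: 1 + 4 + 7 = 12
Shortest: 10.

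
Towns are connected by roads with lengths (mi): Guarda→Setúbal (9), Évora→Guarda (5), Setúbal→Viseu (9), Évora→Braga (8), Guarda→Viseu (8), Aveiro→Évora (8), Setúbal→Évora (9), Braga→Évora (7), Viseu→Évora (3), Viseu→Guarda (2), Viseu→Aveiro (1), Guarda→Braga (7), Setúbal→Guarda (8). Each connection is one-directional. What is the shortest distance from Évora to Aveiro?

14

Routes from Évora to Aveiro:
Évora - Guarda - Setúbal - Viseu - Aveiro: 5 + 9 + 9 + 1 = 24
Évora - Guarda - Viseu - Aveiro: 5 + 8 + 1 = 14
Shortest: 14 mi.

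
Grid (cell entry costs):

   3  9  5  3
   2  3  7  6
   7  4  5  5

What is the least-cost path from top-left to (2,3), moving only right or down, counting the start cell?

Best path: [0,0] -> [1,0] -> [1,1] -> [2,1] -> [2,2] -> [2,3]
Cost: 3 + 2 + 3 + 4 + 5 + 5 = 22

22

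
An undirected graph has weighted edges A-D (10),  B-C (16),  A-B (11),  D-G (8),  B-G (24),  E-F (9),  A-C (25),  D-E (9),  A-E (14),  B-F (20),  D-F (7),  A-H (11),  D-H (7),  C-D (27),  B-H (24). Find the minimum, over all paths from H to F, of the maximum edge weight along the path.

7

Checking several routes:
H-A-D-F: max(11, 10, 7) = 11
H-D-E-F: max(7, 9, 9) = 9
H-D-F: max(7, 7) = 7
Best route has worst link 7.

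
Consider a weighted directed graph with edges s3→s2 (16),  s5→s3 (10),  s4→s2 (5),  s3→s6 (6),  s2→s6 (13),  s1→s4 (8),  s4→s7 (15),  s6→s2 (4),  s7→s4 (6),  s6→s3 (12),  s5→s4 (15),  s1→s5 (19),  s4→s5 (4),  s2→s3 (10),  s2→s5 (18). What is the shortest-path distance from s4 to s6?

18

Routes from s4 to s6:
s4 → s5 → s3 → s2 → s6: 4 + 10 + 16 + 13 = 43
s4 → s5 → s3 → s6: 4 + 10 + 6 = 20
s4 → s2 → s5 → s3 → s6: 5 + 18 + 10 + 6 = 39
s4 → s2 → s3 → s6: 5 + 10 + 6 = 21
s4 → s2 → s6: 5 + 13 = 18
Best route has total 18.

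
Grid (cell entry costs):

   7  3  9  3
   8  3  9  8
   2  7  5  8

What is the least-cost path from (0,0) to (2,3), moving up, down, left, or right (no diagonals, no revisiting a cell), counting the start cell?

33

Cheapest: [0,0] → [0,1] → [1,1] → [2,1] → [2,2] → [2,3]
  7 + 3 + 3 + 7 + 5 + 8 = 33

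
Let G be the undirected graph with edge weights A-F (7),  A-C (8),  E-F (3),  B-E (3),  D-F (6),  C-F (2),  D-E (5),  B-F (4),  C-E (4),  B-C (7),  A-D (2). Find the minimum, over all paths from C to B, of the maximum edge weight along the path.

Some routes from C to B:
C -> E -> F -> B: max(4, 3, 4) = 4
C -> F -> E -> B: max(2, 3, 3) = 3
C -> E -> D -> F -> B: max(4, 5, 6, 4) = 6
C -> E -> B: max(4, 3) = 4
C -> F -> D -> E -> B: max(2, 6, 5, 3) = 6
C -> F -> B: max(2, 4) = 4
Best route has worst link 3.

3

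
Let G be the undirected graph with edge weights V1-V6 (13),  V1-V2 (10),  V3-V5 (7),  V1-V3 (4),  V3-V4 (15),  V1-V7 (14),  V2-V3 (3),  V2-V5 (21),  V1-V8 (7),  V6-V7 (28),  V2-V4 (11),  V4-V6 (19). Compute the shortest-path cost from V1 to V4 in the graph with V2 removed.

Routes from V1 to V4 avoiding V2:
V1→V3→V4: 4 + 15 = 19
V1→V6→V4: 13 + 19 = 32
V1→V7→V6→V4: 14 + 28 + 19 = 61
Best route has total 19.

19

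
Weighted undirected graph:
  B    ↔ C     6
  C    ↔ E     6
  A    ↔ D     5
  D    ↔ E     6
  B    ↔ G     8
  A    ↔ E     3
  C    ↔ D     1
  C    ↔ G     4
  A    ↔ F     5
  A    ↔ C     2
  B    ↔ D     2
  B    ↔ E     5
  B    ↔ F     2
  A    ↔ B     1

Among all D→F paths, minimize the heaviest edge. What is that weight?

2

Some routes from D to F:
D - C - A - B - F: max(1, 2, 1, 2) = 2
D - B - E - A - F: max(2, 5, 3, 5) = 5
D - B - F: max(2, 2) = 2
The minimum achievable maximum is 2.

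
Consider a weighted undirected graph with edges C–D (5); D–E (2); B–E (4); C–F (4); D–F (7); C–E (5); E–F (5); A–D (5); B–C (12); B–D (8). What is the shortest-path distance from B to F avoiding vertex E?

15

A few of the B→F routes:
B - D - C - F: 8 + 5 + 4 = 17
B - D - F: 8 + 7 = 15
B - C - F: 12 + 4 = 16
The minimum is 15.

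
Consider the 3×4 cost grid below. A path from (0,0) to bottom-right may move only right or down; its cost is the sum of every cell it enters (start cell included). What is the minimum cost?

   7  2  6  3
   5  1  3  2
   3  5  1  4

One optimal route is r0c0 → r0c1 → r1c1 → r1c2 → r2c2 → r2c3.
Its cost is 7 + 2 + 1 + 3 + 1 + 4 = 18.
For comparison, the top-then-right route costs 24.

18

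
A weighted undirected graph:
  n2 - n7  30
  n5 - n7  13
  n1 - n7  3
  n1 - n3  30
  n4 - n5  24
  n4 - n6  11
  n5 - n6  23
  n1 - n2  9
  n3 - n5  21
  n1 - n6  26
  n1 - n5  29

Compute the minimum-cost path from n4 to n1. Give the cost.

Comparing a few candidate routes:
n4 -> n6 -> n1: 11 + 26 = 37
n4 -> n5 -> n1: 24 + 29 = 53
n4 -> n6 -> n5 -> n1: 11 + 23 + 29 = 63
n4 -> n6 -> n5 -> n7 -> n1: 11 + 23 + 13 + 3 = 50
n4 -> n5 -> n7 -> n1: 24 + 13 + 3 = 40
Shortest: 37.

37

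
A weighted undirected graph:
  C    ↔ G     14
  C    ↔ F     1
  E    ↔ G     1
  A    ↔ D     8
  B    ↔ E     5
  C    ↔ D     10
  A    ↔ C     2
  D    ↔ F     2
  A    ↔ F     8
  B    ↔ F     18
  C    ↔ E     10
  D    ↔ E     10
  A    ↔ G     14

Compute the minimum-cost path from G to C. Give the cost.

11

Checking several routes:
G -> C: 14
G -> E -> C: 1 + 10 = 11
G -> E -> D -> F -> C: 1 + 10 + 2 + 1 = 14
Best route has total 11.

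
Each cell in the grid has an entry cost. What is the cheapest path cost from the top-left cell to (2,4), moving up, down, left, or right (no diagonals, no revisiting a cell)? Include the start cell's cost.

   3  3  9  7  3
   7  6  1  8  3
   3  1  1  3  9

Best path: (0,0) → (0,1) → (1,1) → (1,2) → (2,2) → (2,3) → (2,4)
Cost: 3 + 3 + 6 + 1 + 1 + 3 + 9 = 26

26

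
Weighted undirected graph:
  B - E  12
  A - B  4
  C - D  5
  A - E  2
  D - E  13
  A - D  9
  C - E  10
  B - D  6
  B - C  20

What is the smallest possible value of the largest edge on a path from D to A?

6

Comparing a few candidate routes:
D-B-E-A: max(6, 12, 2) = 12
D-B-A: max(6, 4) = 6
D-C-E-A: max(5, 10, 2) = 10
D-A: max(9) = 9
D-E-A: max(13, 2) = 13
D-C-E-B-A: max(5, 10, 12, 4) = 12
The minimum achievable maximum is 6.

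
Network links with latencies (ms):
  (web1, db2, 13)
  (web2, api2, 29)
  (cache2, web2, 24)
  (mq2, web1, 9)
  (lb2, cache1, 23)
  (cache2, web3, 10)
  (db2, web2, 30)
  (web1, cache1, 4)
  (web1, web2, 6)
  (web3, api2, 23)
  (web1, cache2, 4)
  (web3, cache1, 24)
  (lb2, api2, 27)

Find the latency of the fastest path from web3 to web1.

14

Comparing a few candidate routes:
web3 → cache2 → web1: 10 + 4 = 14
web3 → cache2 → web2 → db2 → web1: 10 + 24 + 30 + 13 = 77
web3 → cache2 → web2 → web1: 10 + 24 + 6 = 40
web3 → api2 → web2 → web1: 23 + 29 + 6 = 58
web3 → cache1 → web1: 24 + 4 = 28
web3 → api2 → lb2 → cache1 → web1: 23 + 27 + 23 + 4 = 77
Shortest: 14 ms.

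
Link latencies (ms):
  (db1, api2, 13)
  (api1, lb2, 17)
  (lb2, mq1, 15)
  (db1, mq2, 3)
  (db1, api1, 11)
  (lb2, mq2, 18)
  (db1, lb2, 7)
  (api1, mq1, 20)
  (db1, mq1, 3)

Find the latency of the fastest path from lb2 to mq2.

Some routes from lb2 to mq2:
lb2→api1→db1→mq2: 17 + 11 + 3 = 31
lb2→mq2: 18
lb2→mq1→db1→mq2: 15 + 3 + 3 = 21
lb2→db1→mq2: 7 + 3 = 10
Best route has total 10 ms.

10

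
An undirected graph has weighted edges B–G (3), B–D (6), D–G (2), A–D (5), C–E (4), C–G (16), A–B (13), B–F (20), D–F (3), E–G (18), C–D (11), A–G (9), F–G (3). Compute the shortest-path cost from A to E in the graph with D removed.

Paths from A to E avoiding D:
A - B - F - G - E: 13 + 20 + 3 + 18 = 54
A - G - E: 9 + 18 = 27
A - G - C - E: 9 + 16 + 4 = 29
A - B - G - E: 13 + 3 + 18 = 34
A - B - G - C - E: 13 + 3 + 16 + 4 = 36
A - B - F - G - C - E: 13 + 20 + 3 + 16 + 4 = 56
Best route has total 27.

27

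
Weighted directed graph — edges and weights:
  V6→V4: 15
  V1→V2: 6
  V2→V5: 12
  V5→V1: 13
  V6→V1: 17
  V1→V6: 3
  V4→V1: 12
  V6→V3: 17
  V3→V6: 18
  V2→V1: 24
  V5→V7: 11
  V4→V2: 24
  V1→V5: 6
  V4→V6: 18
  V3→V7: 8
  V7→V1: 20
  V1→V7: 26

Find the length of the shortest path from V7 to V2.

Candidate routes:
V7 - V1 - V2: 20 + 6 = 26
V7 - V1 - V6 - V4 - V2: 20 + 3 + 15 + 24 = 62
The minimum is 26.

26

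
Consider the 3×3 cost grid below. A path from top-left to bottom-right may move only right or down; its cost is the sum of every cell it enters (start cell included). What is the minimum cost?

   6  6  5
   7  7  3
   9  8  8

28

Take r0c0→r0c1→r0c2→r1c2→r2c2 for a total of 6 + 6 + 5 + 3 + 8 = 28.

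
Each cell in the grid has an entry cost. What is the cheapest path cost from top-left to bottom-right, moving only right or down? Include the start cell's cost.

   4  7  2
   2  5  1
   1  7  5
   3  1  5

Path r0c0 -> r1c0 -> r2c0 -> r3c0 -> r3c1 -> r3c2: 4 + 2 + 1 + 3 + 1 + 5 = 16.
(Top row then right column would cost 24.)

16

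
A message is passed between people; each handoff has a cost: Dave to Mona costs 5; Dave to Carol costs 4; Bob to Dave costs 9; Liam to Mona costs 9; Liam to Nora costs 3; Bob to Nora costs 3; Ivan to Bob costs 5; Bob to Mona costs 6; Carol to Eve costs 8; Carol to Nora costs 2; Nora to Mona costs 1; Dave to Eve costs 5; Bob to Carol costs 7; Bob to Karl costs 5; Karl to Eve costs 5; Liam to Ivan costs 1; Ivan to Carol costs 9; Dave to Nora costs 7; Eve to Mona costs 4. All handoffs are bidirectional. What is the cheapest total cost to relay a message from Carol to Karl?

10

Checking several routes:
Carol → Nora → Bob → Karl: 2 + 3 + 5 = 10
Carol → Dave → Eve → Karl: 4 + 5 + 5 = 14
Carol → Nora → Mona → Eve → Karl: 2 + 1 + 4 + 5 = 12
Carol → Eve → Karl: 8 + 5 = 13
Carol → Bob → Karl: 7 + 5 = 12
Carol → Nora → Mona → Bob → Karl: 2 + 1 + 6 + 5 = 14
Shortest: 10.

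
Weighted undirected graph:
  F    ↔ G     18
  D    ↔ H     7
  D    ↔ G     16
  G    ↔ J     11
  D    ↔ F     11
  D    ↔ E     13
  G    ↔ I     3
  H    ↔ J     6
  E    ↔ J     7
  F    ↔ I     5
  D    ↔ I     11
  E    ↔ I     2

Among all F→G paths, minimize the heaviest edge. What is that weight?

5

Comparing a few candidate routes:
F→D→I→E→J→G: max(11, 11, 2, 7, 11) = 11
F→I→E→J→G: max(5, 2, 7, 11) = 11
F→D→I→G: max(11, 11, 3) = 11
F→I→D→H→J→G: max(5, 11, 7, 6, 11) = 11
F→I→G: max(5, 3) = 5
Smallest bottleneck: 5.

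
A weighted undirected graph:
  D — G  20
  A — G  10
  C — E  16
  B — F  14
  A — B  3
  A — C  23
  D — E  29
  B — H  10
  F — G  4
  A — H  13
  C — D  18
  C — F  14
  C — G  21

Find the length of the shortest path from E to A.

39

A few of the E→A routes:
E→C→A: 16 + 23 = 39
E→C→F→G→A: 16 + 14 + 4 + 10 = 44
E→C→F→B→A: 16 + 14 + 14 + 3 = 47
E→C→G→F→B→A: 16 + 21 + 4 + 14 + 3 = 58
E→C→G→A: 16 + 21 + 10 = 47
Best route has total 39.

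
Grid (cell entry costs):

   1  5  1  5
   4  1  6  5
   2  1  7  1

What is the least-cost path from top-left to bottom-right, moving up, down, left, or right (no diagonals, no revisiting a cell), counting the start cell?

15

Path [0,0] → [1,0] → [1,1] → [2,1] → [2,2] → [2,3]: 1 + 4 + 1 + 1 + 7 + 1 = 15.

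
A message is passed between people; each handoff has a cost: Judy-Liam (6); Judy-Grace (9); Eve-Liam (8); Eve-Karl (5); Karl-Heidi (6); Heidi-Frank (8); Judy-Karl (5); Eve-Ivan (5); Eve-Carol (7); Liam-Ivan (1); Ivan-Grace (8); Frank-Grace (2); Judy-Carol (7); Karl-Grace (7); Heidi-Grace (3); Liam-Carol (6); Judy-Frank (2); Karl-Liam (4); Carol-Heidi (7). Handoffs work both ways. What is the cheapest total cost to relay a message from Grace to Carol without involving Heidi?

11

Comparing a few candidate routes:
Grace → Frank → Judy → Carol: 2 + 2 + 7 = 11
Grace → Frank → Judy → Liam → Carol: 2 + 2 + 6 + 6 = 16
Grace → Judy → Carol: 9 + 7 = 16
Grace → Ivan → Liam → Carol: 8 + 1 + 6 = 15
Best route has total 11.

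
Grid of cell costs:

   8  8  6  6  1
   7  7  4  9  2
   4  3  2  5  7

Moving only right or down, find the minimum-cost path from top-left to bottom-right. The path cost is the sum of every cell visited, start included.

Best path: [0,0] → [1,0] → [2,0] → [2,1] → [2,2] → [2,3] → [2,4]
Cost: 8 + 7 + 4 + 3 + 2 + 5 + 7 = 36

36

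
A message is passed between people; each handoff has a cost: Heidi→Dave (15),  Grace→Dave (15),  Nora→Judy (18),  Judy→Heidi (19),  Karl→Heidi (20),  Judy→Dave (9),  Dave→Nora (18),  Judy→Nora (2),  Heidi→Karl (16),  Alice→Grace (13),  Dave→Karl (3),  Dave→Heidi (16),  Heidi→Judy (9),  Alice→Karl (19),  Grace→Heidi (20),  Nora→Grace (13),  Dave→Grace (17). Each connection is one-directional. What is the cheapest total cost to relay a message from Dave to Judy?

25

Some routes from Dave to Judy:
Dave → Grace → Heidi → Judy: 17 + 20 + 9 = 46
Dave → Karl → Heidi → Judy: 3 + 20 + 9 = 32
Dave → Heidi → Judy: 16 + 9 = 25
Dave → Nora → Judy: 18 + 18 = 36
Best route has total 25.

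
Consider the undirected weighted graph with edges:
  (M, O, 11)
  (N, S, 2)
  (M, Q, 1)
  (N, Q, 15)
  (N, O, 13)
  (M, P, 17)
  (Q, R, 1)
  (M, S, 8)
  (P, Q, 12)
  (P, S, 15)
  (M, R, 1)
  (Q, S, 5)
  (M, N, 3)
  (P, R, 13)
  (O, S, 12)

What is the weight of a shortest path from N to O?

Checking several routes:
N -> M -> O: 3 + 11 = 14
N -> S -> O: 2 + 12 = 14
N -> O: 13
The minimum is 13.

13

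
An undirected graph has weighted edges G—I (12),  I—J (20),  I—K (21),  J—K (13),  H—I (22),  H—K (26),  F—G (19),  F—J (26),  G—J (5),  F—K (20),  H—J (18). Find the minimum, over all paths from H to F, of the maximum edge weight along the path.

A few of the H→F routes:
H-J-K-F: max(18, 13, 20) = 20
H-J-G-I-K-F: max(18, 5, 12, 21, 20) = 21
H-J-I-G-F: max(18, 20, 12, 19) = 20
H-J-G-F: max(18, 5, 19) = 19
Smallest bottleneck: 19.

19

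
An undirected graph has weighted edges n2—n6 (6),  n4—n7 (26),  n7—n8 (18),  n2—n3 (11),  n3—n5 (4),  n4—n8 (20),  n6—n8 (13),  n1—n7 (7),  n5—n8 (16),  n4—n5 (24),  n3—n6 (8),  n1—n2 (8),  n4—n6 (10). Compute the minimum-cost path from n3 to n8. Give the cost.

20

A few of the n3→n8 routes:
n3-n2-n1-n7-n8: 11 + 8 + 7 + 18 = 44
n3-n6-n4-n8: 8 + 10 + 20 = 38
n3-n6-n2-n1-n7-n8: 8 + 6 + 8 + 7 + 18 = 47
n3-n2-n6-n8: 11 + 6 + 13 = 30
n3-n5-n8: 4 + 16 = 20
n3-n6-n8: 8 + 13 = 21
The minimum is 20.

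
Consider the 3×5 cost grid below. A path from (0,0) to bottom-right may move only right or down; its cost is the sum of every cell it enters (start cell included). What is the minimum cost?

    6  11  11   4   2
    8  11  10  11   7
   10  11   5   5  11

52

Take [0,0]→[0,1]→[0,2]→[0,3]→[0,4]→[1,4]→[2,4] for a total of 6 + 11 + 11 + 4 + 2 + 7 + 11 = 52.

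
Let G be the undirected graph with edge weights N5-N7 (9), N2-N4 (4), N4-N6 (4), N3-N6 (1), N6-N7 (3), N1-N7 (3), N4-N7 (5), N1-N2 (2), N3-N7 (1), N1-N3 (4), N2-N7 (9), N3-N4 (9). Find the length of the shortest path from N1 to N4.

Checking several routes:
N1-N3-N6-N4: 4 + 1 + 4 = 9
N1-N7-N4: 3 + 5 = 8
N1-N2-N4: 2 + 4 = 6
Shortest: 6.

6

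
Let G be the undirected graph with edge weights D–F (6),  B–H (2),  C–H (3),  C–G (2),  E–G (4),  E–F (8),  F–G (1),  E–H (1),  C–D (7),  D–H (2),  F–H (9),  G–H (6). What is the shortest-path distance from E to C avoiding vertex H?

Paths from E to C avoiding H:
E → G → F → D → C: 4 + 1 + 6 + 7 = 18
E → F → D → C: 8 + 6 + 7 = 21
E → F → G → C: 8 + 1 + 2 = 11
E → G → C: 4 + 2 = 6
Best route has total 6.

6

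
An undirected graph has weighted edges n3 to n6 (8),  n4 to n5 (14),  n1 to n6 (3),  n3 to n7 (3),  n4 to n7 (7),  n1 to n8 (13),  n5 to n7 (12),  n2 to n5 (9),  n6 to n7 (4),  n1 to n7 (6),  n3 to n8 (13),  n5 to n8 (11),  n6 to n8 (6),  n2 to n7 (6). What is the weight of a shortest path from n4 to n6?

11

Checking several routes:
n4 -> n7 -> n1 -> n6: 7 + 6 + 3 = 16
n4 -> n7 -> n3 -> n8 -> n6: 7 + 3 + 13 + 6 = 29
n4 -> n7 -> n6: 7 + 4 = 11
n4 -> n7 -> n3 -> n6: 7 + 3 + 8 = 18
The minimum is 11.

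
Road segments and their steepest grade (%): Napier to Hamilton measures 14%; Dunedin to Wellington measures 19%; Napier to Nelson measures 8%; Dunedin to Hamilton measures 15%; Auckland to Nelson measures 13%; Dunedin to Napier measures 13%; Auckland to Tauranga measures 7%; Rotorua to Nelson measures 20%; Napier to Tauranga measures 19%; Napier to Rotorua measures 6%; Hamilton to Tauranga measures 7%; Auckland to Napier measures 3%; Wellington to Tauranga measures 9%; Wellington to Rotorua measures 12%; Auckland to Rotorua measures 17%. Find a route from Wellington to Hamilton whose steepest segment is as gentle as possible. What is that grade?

9

Comparing a few candidate routes:
Wellington -> Rotorua -> Napier -> Auckland -> Tauranga -> Hamilton: max(12, 6, 3, 7, 7) = 12
Wellington -> Tauranga -> Hamilton: max(9, 7) = 9
Wellington -> Tauranga -> Auckland -> Napier -> Hamilton: max(9, 7, 3, 14) = 14
Wellington -> Rotorua -> Napier -> Hamilton: max(12, 6, 14) = 14
Wellington -> Rotorua -> Napier -> Nelson -> Auckland -> Tauranga -> Hamilton: max(12, 6, 8, 13, 7, 7) = 13
Best route has worst link 9%.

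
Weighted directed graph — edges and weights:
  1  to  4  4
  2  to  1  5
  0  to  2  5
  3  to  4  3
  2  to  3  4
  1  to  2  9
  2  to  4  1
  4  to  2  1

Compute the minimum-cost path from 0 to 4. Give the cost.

Paths from 0 to 4:
0→2→3→4: 5 + 4 + 3 = 12
0→2→4: 5 + 1 = 6
0→2→1→4: 5 + 5 + 4 = 14
Shortest: 6.

6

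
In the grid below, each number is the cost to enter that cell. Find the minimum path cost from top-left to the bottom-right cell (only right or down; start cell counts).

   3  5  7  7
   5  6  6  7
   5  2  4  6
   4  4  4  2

25

Best path: [0,0] [1,0] [2,0] [2,1] [2,2] [3,2] [3,3]
Cost: 3 + 5 + 5 + 2 + 4 + 4 + 2 = 25
(Top row then right column would cost 37.)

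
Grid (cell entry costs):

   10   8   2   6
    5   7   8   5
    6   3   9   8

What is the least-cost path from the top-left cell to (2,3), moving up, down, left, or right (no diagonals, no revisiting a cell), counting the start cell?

39

Best path: (0,0) (0,1) (0,2) (0,3) (1,3) (2,3)
Cost: 10 + 8 + 2 + 6 + 5 + 8 = 39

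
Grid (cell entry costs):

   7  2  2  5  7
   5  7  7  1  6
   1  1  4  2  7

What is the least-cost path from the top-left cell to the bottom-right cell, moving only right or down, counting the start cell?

26

Best path: r0c0→r0c1→r0c2→r0c3→r1c3→r2c3→r2c4
Cost: 7 + 2 + 2 + 5 + 1 + 2 + 7 = 26
For comparison, the top-then-right route costs 36.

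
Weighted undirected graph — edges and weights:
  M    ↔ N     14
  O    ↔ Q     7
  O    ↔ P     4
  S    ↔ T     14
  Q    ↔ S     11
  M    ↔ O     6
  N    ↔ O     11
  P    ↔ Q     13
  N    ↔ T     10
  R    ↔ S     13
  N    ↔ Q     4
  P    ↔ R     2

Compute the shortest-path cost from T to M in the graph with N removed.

Candidate routes:
T → S → R → P → O → M: 14 + 13 + 2 + 4 + 6 = 39
T → S → Q → O → M: 14 + 11 + 7 + 6 = 38
T → S → R → P → Q → O → M: 14 + 13 + 2 + 13 + 7 + 6 = 55
T → S → Q → P → O → M: 14 + 11 + 13 + 4 + 6 = 48
Best route has total 38.

38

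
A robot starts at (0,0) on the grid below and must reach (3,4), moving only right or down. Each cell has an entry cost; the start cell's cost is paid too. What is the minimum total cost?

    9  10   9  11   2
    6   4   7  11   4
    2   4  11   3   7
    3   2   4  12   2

40

Best path: r0c0 -> r1c0 -> r2c0 -> r3c0 -> r3c1 -> r3c2 -> r3c3 -> r3c4
Cost: 9 + 6 + 2 + 3 + 2 + 4 + 12 + 2 = 40
For comparison, the top-then-right route costs 54.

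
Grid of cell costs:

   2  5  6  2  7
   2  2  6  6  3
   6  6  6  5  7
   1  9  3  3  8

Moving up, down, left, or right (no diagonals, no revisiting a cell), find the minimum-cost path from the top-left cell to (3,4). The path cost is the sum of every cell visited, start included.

Cheapest: (0,0)→(1,0)→(1,1)→(1,2)→(2,2)→(3,2)→(3,3)→(3,4)
  2 + 2 + 2 + 6 + 6 + 3 + 3 + 8 = 32

32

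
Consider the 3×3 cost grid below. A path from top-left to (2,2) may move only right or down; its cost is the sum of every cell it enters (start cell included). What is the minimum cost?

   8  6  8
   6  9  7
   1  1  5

Best path: (0,0) → (1,0) → (2,0) → (2,1) → (2,2)
Cost: 8 + 6 + 1 + 1 + 5 = 21

21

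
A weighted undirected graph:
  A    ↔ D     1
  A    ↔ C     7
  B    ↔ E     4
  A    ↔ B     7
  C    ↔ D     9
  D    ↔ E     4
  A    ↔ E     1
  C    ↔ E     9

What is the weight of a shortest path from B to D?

Checking several routes:
B→E→A→D: 4 + 1 + 1 = 6
B→E→D: 4 + 4 = 8
B→A→D: 7 + 1 = 8
Shortest: 6.

6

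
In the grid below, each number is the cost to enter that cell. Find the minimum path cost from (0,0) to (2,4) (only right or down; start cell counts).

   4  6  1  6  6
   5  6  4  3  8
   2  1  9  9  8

34

Cheapest: r0c0 -> r0c1 -> r0c2 -> r1c2 -> r1c3 -> r1c4 -> r2c4
  4 + 6 + 1 + 4 + 3 + 8 + 8 = 34
For comparison, the top-then-right route costs 39.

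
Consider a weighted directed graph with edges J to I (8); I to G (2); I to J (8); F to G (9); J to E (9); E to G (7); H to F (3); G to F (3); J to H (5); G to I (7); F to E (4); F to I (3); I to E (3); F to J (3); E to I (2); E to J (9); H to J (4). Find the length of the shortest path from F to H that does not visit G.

Comparing a few candidate routes:
F -> J -> H: 3 + 5 = 8
F -> E -> J -> H: 4 + 9 + 5 = 18
F -> I -> J -> H: 3 + 8 + 5 = 16
The minimum is 8.

8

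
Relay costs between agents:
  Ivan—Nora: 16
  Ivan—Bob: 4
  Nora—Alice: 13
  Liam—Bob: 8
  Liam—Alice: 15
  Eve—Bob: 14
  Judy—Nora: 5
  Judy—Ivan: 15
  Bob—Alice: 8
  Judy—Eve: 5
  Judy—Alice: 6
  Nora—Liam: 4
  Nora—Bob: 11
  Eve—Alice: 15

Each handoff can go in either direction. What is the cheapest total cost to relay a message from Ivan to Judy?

Some routes from Ivan to Judy:
Ivan-Nora-Judy: 16 + 5 = 21
Ivan-Bob-Liam-Nora-Judy: 4 + 8 + 4 + 5 = 21
Ivan-Bob-Alice-Judy: 4 + 8 + 6 = 18
Ivan-Judy: 15
Ivan-Bob-Eve-Judy: 4 + 14 + 5 = 23
Ivan-Bob-Nora-Judy: 4 + 11 + 5 = 20
Best route has total 15.

15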